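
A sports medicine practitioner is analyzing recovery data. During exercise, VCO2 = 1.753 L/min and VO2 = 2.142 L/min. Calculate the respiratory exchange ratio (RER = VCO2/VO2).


RER = VCO2 / VO2
= 1.753 / 2.142
= 0.8184

0.8184


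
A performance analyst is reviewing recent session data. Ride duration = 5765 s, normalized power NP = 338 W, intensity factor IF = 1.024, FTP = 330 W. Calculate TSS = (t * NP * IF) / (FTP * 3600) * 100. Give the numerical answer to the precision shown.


Numerator = 5765 * 338 * 1.024 = 1995335.68
Denominator = 330 * 3600 = 1188000
TSS = 1995335.68 / 1188000 * 100
= 167.96

167.96 TSS


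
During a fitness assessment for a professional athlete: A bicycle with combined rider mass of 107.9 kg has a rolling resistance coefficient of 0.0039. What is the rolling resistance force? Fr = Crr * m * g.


Fr = 0.0039 * 107.9 * 9.81
= 0.42081 * 9.81
= 4.128 N

4.128 N


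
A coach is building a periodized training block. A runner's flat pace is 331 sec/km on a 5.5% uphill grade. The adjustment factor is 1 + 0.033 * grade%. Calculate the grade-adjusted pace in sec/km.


Factor = 1 + 0.033 * 5.5 = 1.1815
Adjusted pace = 331 * 1.1815
= 391.08 sec/km

391.08 s/km


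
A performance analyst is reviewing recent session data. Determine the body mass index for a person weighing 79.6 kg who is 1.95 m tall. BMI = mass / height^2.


BMI = mass / height^2
= 79.6 / 1.95^2
= 79.6 / 3.8025
= 20.93 kg/m^2

20.93 kg/m^2


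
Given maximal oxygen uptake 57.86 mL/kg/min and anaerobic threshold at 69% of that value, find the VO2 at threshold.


Percentage as decimal = 0.69
VO2 at AT = 57.86 * 0.69 = 39.92 mL/kg/min

39.92 mL/kg/min


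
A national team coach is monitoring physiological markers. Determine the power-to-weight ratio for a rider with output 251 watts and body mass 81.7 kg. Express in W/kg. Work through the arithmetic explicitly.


P/W = 251 / 81.7 = 3.072 W/kg

3.072 W/kg


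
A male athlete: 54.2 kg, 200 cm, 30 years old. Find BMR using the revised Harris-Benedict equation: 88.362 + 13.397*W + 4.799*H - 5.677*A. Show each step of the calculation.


Intercept = 88.362
Weight contribution = 13.397 * 54.2 = 726.1174
Height contribution = 4.799 * 200 = 959.8
Age contribution = 5.677 * 30 = 170.31
BMR = 88.362 + 726.1174 + 959.8 - 170.31
= 1603.97 kcal/day

1603.97 kcal/day


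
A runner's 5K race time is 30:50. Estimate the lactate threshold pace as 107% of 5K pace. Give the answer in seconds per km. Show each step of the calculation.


Total race time = 30*60 + 50 = 1850 seconds
5K pace = 1850 / 5 = 370.0 sec/km
LT pace = 370.0 * 1.07 = 395.9 sec/km

395.9 s/km


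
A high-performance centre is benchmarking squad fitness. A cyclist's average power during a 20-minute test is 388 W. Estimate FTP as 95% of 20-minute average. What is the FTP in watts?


FTP = 20-min power * 0.95
= 388 * 0.95
= 368.6 W

368.6 W


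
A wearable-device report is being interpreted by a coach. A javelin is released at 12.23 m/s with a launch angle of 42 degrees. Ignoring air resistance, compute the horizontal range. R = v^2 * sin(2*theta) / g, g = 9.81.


Launch speed squared = 149.5729
sin(2 * 42 deg) = 0.994522
Range = 149.5729 * 0.994522 / 9.81
= 15.163 m

15.163 m


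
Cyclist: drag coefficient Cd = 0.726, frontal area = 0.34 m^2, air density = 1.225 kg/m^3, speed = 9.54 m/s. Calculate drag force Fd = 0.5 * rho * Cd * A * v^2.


v^2 = 9.54^2 = 91.0116
Fd = 0.5 * 1.225 * 0.726 * 0.34 * 91.0116
= 13.76 N

13.76 N


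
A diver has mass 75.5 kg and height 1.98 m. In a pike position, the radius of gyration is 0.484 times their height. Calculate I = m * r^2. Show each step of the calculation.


r = 0.484 * 1.98 = 0.95832 m
I = m * r^2 = 75.5 * 0.918377 = 69.337 kg*m^2

69.337 kg*m^2


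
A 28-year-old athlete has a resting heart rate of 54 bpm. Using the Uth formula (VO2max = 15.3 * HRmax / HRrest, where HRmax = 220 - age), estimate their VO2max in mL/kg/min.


HRmax = 220 - 28 = 192 bpm
Ratio = HRmax / HRrest = 192 / 54 = 3.5556
VO2max = 15.3 * 3.5556 = 54.4 mL/kg/min

54.4 mL/kg/min


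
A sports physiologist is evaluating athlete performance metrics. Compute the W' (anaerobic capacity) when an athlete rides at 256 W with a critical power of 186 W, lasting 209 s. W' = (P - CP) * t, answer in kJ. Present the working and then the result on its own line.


Above-CP power = 70 W
Duration = 209 s
W' = 70 * 209 = 14630 J
Convert: 14630 / 1000 = 14.63 kJ

14.63 kJ


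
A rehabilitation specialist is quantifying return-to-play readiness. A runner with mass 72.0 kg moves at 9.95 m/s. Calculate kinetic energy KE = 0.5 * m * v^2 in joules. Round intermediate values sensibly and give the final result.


v^2 = 9.95^2 = 99.0025
KE = 0.5 * 72.0 * 99.0025
= 3564.09 J

3564.09 J


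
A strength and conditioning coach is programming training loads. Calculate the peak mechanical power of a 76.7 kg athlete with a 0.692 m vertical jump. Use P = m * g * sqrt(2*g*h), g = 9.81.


First, sqrt(2gh) = sqrt(2 * 9.81 * 0.692)
= sqrt(13.57704) = 3.684704 m/s
Power = 76.7 * 9.81 * 3.684704 = 2772.47 W

2772.47 W


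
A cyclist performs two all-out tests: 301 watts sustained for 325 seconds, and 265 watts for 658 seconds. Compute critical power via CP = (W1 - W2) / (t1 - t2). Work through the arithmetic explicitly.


W1 = P1 * t1 = 301 * 325 = 97825 J
W2 = P2 * t2 = 265 * 658 = 174370 J
CP = (97825 - 174370) / (325 - 658)
= 229.86 W

229.86 W


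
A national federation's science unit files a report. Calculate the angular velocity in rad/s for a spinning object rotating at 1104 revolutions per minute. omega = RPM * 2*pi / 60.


omega = RPM * 2*pi / 60
= 1104 * 6.28318531 / 60
= 115.611 rad/s

115.611 rad/s


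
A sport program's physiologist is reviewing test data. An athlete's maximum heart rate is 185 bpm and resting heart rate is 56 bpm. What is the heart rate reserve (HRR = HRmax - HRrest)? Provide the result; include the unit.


HRR = HRmax - HRrest
= 185 - 56
= 129 bpm

129 bpm


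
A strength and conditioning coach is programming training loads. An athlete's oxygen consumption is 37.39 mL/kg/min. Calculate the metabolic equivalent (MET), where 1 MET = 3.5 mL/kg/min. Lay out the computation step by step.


MET = VO2 / 3.5
= 37.39 / 3.5
= 10.68 METs

10.68 METs


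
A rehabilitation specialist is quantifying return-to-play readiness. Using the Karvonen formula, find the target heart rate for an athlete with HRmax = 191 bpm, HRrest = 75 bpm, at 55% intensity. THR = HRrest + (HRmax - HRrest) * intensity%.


HRR = 191 - 75 = 116
THR = 75 + 116 * 0.55
= 75 + 63.8
= 138.8 bpm

138.8 bpm


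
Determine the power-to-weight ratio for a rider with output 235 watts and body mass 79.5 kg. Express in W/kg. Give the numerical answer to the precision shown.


P/W = 235 / 79.5 = 2.956 W/kg

2.956 W/kg


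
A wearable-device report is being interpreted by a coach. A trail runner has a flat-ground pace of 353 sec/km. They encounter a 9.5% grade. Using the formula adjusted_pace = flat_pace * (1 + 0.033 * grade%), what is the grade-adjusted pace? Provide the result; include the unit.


Grade factor = 1 + 0.033 * 9.5 = 1.3135
Adjusted = 353 * 1.3135 = 463.67 sec/km

463.67 s/km


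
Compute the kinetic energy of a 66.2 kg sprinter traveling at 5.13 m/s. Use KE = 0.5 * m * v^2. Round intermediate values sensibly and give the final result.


Velocity squared = 26.3169
KE = 0.5 * 66.2 * 26.3169 = 871.09 J

871.09 J


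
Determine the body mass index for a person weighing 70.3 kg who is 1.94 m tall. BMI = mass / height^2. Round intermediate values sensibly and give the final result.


BMI = mass / height^2
= 70.3 / 1.94^2
= 70.3 / 3.7636
= 18.68 kg/m^2

18.68 kg/m^2


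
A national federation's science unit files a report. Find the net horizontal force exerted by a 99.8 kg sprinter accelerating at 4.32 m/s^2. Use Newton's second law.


Newton's second law: F = m * a
F = 99.8 * 4.32 = 431.14 N

431.14 N


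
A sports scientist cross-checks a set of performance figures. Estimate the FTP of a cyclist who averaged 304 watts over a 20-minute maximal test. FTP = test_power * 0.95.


FTP = 304 * 0.95 = 288.8 W

288.8 W


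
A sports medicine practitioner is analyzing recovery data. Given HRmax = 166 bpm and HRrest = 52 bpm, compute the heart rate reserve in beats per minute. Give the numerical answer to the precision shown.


Heart rate reserve = maximum HR minus resting HR
HRR = 166 - 52 = 114 bpm

114 bpm


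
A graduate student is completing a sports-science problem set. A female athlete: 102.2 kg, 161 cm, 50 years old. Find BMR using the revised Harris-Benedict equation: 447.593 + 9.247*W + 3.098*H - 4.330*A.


Intercept = 447.593
Weight contribution = 9.247 * 102.2 = 945.0434
Height contribution = 3.098 * 161 = 498.778
Age contribution = 4.33 * 50 = 216.5
BMR = 447.593 + 945.0434 + 498.778 - 216.5
= 1674.91 kcal/day

1674.91 kcal/day


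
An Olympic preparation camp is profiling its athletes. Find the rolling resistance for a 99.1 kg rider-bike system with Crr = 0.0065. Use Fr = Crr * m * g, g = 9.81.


m * g = 99.1 * 9.81 = 972.171 N
Fr = 0.0065 * 972.171 = 6.319 N

6.319 N


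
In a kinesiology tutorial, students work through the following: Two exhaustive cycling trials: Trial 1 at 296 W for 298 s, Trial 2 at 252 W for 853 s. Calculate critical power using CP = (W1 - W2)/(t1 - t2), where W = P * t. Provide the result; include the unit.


W1 = 296 * 298 = 88208 J
W2 = 252 * 853 = 214956 J
CP = (88208 - 214956) / (298 - 853)
= -126748 / -555
= 228.37 W

228.37 W


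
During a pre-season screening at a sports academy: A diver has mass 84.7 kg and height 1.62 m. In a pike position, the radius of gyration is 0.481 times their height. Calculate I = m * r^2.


r = 0.481 * 1.62 = 0.77922 m
I = m * r^2 = 84.7 * 0.607184 = 51.428 kg*m^2

51.428 kg*m^2


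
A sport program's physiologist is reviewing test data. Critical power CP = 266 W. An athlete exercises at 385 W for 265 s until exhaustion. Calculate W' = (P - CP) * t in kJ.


P - CP = 385 - 266 = 119 W
W' = 119 * 265 = 31535 J
= 31535 / 1000 = 31.535 kJ

31.535 kJ


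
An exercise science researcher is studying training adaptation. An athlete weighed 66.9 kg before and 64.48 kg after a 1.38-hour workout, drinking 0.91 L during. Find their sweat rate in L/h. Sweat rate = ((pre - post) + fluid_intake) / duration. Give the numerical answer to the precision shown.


Body mass change = 2.42 kg
Total sweat loss = 2.42 + 0.91 = 3.33 L
Rate = 3.33 / 1.38 = 2.413 L/h

2.413 L/h


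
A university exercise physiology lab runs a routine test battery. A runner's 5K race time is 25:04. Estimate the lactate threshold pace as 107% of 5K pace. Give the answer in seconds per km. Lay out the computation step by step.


Total race time = 25*60 + 4 = 1504 seconds
5K pace = 1504 / 5 = 300.8 sec/km
LT pace = 300.8 * 1.07 = 321.86 sec/km

321.86 s/km


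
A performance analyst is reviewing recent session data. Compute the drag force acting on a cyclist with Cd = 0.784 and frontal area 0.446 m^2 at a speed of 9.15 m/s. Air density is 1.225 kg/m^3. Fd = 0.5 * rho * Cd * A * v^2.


Step 1: v^2 = 83.7225
Step 2: Fd = 0.5 * 1.225 * 0.784 * 0.446 * 83.7225
= 17.931 N

17.931 N


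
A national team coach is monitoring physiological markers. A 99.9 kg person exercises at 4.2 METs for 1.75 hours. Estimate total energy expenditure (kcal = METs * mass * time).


Energy = METs * mass(kg) * time(h)
= 4.2 * 99.9 * 1.75
= 734.27 kcal

734.27 kcal


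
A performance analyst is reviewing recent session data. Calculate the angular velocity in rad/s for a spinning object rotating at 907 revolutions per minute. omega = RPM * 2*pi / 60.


omega = RPM * 2*pi / 60
= 907 * 6.28318531 / 60
= 94.981 rad/s

94.981 rad/s


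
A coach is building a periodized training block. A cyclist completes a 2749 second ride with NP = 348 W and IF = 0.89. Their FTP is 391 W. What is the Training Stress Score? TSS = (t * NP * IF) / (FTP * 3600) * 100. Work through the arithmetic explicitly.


t * NP * IF = 2749 * 348 * 0.89 = 851420.28
FTP * 3600 = 1407600
TSS = (851420.28 / 1407600) * 100 = 60.49

60.49 TSS


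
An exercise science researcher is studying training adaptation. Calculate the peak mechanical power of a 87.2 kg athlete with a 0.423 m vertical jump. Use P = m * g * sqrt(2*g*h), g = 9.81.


First, sqrt(2gh) = sqrt(2 * 9.81 * 0.423)
= sqrt(8.29926) = 2.880844 m/s
Power = 87.2 * 9.81 * 2.880844 = 2464.37 W

2464.37 W


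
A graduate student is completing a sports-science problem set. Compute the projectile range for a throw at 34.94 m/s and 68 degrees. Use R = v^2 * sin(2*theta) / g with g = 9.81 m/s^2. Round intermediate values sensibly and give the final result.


Two times the angle = 136 degrees
sin(136) = 0.694658
R = 1220.8036 * 0.694658 / 9.81 = 86.447 m

86.447 m


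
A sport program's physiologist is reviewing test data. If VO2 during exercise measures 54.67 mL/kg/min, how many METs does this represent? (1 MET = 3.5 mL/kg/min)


METs = VO2 / 3.5 = 54.67 / 3.5 = 15.62

15.62 METs


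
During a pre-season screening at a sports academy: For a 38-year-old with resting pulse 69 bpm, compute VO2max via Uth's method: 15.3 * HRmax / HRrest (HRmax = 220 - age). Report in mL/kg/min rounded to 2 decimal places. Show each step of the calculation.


Step 1: HRmax = 220 - 38 = 182 bpm
Step 2: Ratio = 182 / 69 = 2.6377
Step 3: VO2max = 15.3 * 2.6377 = 40.36 mL/kg/min

40.36 mL/kg/min


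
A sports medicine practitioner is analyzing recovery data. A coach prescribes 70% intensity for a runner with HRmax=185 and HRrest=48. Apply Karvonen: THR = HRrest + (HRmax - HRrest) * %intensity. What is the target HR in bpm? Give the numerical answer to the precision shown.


Heart rate reserve = 185 - 48 = 137
Intensity fraction = 70 / 100 = 0.7
THR = 48 + 137 * 0.7 = 143.9 bpm

143.9 bpm


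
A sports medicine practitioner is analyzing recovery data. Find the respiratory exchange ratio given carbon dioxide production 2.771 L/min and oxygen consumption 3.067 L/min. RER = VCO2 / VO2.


VCO2 = 2.771 L/min
VO2 = 3.067 L/min
RER = 2.771 / 3.067 = 0.9035

0.9035


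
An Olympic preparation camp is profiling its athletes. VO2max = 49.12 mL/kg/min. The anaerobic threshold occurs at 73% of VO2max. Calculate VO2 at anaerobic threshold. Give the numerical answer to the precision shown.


AT fraction = 73 / 100 = 0.73
AT VO2 = 49.12 * 0.73
= 35.86 mL/kg/min

35.86 mL/kg/min


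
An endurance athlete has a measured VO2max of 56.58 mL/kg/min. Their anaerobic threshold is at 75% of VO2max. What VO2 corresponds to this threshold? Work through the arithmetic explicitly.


Anaerobic threshold VO2 = VO2max * 75%
= 56.58 * 0.75
= 42.44 mL/kg/min

42.44 mL/kg/min


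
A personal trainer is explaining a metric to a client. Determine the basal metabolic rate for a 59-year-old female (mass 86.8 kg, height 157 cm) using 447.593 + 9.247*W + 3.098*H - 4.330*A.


BMR = 447.593 + 9.247*86.8 + 3.098*157 - 4.330*59
= 1481.15 kcal/day

1481.15 kcal/day


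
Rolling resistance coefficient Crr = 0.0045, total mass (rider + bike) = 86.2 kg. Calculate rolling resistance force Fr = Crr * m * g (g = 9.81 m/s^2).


Fr = Crr * m * g
= 0.0045 * 86.2 * 9.81
= 3.805 N

3.805 N


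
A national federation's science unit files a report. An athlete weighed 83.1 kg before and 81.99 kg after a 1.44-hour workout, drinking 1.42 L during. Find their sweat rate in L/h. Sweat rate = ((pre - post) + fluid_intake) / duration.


Body mass change = 1.11 kg
Total sweat loss = 1.11 + 1.42 = 2.53 L
Rate = 2.53 / 1.44 = 1.757 L/h

1.757 L/h


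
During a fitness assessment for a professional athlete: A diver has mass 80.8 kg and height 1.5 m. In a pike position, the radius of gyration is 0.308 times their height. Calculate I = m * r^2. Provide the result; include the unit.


r = 0.308 * 1.5 = 0.462 m
I = m * r^2 = 80.8 * 0.213444 = 17.246 kg*m^2

17.246 kg*m^2


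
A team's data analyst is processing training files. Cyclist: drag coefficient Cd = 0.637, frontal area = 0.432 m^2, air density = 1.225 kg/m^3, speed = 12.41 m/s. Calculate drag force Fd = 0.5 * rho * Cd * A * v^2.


v^2 = 12.41^2 = 154.0081
Fd = 0.5 * 1.225 * 0.637 * 0.432 * 154.0081
= 25.958 N

25.958 N


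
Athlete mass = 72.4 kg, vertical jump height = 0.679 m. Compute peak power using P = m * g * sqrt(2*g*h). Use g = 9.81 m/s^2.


sqrt(2 * 9.81 * 0.679) = sqrt(13.32198) = 3.649929 m/s
P = 72.4 * 9.81 * 3.649929
= 2592.34 W

2592.34 W


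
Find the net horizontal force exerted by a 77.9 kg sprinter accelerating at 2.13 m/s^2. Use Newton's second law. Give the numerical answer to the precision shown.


Newton's second law: F = m * a
F = 77.9 * 2.13 = 165.93 N

165.93 N


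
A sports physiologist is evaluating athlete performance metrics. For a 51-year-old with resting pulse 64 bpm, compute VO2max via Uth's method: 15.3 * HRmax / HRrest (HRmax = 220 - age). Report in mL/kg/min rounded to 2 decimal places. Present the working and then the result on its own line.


Step 1: HRmax = 220 - 51 = 169 bpm
Step 2: Ratio = 169 / 64 = 2.6406
Step 3: VO2max = 15.3 * 2.6406 = 40.4 mL/kg/min

40.4 mL/kg/min


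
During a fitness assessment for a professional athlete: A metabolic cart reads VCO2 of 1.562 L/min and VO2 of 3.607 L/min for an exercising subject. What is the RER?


RER = VCO2 / VO2 = 1.562 / 3.607 = 0.433

0.433


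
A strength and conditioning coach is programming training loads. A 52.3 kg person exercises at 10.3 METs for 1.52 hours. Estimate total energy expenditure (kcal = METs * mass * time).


Energy = METs * mass(kg) * time(h)
= 10.3 * 52.3 * 1.52
= 818.81 kcal

818.81 kcal


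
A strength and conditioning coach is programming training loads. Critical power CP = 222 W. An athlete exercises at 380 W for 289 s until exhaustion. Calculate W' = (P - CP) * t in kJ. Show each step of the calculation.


P - CP = 380 - 222 = 158 W
W' = 158 * 289 = 45662 J
= 45662 / 1000 = 45.662 kJ

45.662 kJ


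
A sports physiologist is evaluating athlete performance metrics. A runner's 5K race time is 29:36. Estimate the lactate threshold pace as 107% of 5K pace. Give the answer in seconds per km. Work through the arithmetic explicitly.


Total race time = 29*60 + 36 = 1776 seconds
5K pace = 1776 / 5 = 355.2 sec/km
LT pace = 355.2 * 1.07 = 380.06 sec/km

380.06 s/km


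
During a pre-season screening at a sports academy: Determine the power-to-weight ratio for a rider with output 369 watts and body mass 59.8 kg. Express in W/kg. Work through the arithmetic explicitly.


P/W = 369 / 59.8 = 6.171 W/kg

6.171 W/kg


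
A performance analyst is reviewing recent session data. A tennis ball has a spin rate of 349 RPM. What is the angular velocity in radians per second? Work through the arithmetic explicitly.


Convert RPM to rad/s: multiply by 2*pi and divide by 60
omega = 349 * 2 * pi / 60
= 36.547 rad/s

36.547 rad/s


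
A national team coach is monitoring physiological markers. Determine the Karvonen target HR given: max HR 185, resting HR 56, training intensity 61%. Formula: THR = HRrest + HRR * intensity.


HRR = HRmax - HRrest = 185 - 56 = 129
THR = 56 + 129 * 0.61
= 134.69 bpm

134.69 bpm


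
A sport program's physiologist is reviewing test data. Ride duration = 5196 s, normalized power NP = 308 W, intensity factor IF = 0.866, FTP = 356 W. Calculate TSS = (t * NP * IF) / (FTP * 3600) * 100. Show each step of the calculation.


Numerator = 5196 * 308 * 0.866 = 1385918.688
Denominator = 356 * 3600 = 1281600
TSS = 1385918.688 / 1281600 * 100
= 108.14

108.14 TSS


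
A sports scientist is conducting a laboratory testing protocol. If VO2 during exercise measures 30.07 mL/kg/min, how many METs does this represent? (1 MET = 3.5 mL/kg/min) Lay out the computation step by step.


METs = VO2 / 3.5 = 30.07 / 3.5 = 8.59

8.59 METs


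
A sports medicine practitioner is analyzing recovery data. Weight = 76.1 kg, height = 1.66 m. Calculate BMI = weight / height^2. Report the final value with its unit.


height^2 = 1.66^2 = 2.7556
BMI = 76.1 / 2.7556 = 27.62 kg/m^2

27.62 kg/m^2


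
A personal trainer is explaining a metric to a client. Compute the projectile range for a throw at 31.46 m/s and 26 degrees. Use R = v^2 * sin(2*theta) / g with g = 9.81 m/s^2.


Two times the angle = 52 degrees
sin(52) = 0.788011
R = 989.7316 * 0.788011 / 9.81 = 79.502 m

79.502 m


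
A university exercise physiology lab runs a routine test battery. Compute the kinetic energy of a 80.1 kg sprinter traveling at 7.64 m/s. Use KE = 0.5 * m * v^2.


Velocity squared = 58.3696
KE = 0.5 * 80.1 * 58.3696 = 2337.7 J

2337.7 J


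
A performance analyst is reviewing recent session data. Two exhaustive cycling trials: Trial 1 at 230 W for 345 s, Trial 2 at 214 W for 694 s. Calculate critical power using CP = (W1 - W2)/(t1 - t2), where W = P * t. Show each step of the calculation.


W1 = 230 * 345 = 79350 J
W2 = 214 * 694 = 148516 J
CP = (79350 - 148516) / (345 - 694)
= -69166 / -349
= 198.18 W

198.18 W


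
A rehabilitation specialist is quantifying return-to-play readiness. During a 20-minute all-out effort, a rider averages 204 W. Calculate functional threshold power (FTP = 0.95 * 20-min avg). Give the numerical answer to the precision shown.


FTP = 0.95 * 204
= 193.8 W

193.8 W


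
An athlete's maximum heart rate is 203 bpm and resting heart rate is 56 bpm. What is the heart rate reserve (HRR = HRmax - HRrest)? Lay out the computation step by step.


HRR = HRmax - HRrest
= 203 - 56
= 147 bpm

147 bpm


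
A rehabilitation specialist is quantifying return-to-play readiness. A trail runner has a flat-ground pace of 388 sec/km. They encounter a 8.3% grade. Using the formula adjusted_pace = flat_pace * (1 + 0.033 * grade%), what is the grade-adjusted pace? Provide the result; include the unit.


Grade factor = 1 + 0.033 * 8.3 = 1.2739
Adjusted = 388 * 1.2739 = 494.27 sec/km

494.27 s/km


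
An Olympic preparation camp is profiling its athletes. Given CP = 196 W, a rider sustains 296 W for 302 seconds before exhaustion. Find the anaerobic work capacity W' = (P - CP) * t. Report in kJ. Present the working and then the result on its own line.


Excess power = 296 - 196 = 100 W
Work above CP = 100 * 302 = 30200 J
W' = 30.2 kJ

30.2 kJ


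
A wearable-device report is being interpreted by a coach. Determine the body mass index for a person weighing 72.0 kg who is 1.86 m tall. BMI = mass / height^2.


BMI = mass / height^2
= 72.0 / 1.86^2
= 72.0 / 3.4596
= 20.81 kg/m^2

20.81 kg/m^2


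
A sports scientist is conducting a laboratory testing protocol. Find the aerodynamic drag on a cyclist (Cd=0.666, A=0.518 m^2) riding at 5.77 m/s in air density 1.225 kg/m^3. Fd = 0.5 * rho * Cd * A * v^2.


Fd = 0.5 * 1.225 * 0.666 * 0.518 * 5.77^2
= 0.5 * 1.225 * 0.666 * 0.518 * 33.2929
= 7.035 N

7.035 N


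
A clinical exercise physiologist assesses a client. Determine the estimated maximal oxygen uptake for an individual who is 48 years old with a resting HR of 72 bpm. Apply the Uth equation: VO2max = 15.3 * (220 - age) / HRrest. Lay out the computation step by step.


HRmax = 220 - 48 = 172
VO2max = 15.3 * (172 / 72)
= 15.3 * 2.3889
= 36.55 mL/kg/min

36.55 mL/kg/min


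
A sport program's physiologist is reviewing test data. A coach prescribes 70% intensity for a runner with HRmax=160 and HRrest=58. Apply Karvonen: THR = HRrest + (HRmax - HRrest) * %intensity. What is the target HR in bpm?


Heart rate reserve = 160 - 58 = 102
Intensity fraction = 70 / 100 = 0.7
THR = 58 + 102 * 0.7 = 129.4 bpm

129.4 bpm


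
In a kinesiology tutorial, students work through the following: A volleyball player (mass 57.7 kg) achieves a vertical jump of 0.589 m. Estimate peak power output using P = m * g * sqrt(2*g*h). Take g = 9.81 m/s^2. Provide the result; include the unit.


2 * g * h = 2 * 9.81 * 0.589 = 11.55618
sqrt(11.55618) = 3.399438 m/s
P = 57.7 * 9.81 * 3.399438 = 1924.21 W

1924.21 W


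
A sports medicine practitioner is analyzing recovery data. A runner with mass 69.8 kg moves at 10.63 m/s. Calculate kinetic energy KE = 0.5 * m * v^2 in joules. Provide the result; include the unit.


v^2 = 10.63^2 = 112.9969
KE = 0.5 * 69.8 * 112.9969
= 3943.59 J

3943.59 J


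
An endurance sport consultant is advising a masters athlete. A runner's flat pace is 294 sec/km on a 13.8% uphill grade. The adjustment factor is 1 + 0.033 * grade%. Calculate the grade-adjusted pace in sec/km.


Factor = 1 + 0.033 * 13.8 = 1.4554
Adjusted pace = 294 * 1.4554
= 427.89 sec/km

427.89 s/km


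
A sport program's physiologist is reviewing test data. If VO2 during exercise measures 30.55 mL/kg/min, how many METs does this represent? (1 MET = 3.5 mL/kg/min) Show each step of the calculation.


METs = VO2 / 3.5 = 30.55 / 3.5 = 8.73

8.73 METs


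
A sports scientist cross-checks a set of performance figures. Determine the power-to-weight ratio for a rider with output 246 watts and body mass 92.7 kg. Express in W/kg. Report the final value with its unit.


P/W = 246 / 92.7 = 2.654 W/kg

2.654 W/kg


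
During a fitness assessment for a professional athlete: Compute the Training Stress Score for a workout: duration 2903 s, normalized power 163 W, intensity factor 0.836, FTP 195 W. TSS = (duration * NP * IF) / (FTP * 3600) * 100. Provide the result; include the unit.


Product = 2903 * 163 * 0.836 = 395586.004
Base = 195 * 3600 = 702000
TSS = 395586.004 / 702000 * 100 = 56.35

56.35 TSS


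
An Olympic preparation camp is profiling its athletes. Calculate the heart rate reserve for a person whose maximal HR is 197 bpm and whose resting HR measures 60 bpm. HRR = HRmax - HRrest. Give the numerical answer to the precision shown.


HRmax = 197 bpm
HRrest = 60 bpm
HRR = 197 - 60 = 137 bpm

137 bpm


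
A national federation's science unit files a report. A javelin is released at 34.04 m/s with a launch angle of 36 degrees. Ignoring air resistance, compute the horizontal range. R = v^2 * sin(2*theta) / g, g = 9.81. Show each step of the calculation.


Launch speed squared = 1158.7216
sin(2 * 36 deg) = 0.951057
Range = 1158.7216 * 0.951057 / 9.81
= 112.335 m

112.335 m


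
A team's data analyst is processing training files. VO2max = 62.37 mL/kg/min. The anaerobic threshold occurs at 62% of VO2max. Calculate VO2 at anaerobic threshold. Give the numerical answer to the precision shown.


AT fraction = 62 / 100 = 0.62
AT VO2 = 62.37 * 0.62
= 38.67 mL/kg/min

38.67 mL/kg/min


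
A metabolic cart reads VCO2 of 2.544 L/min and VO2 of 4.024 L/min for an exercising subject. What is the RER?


RER = VCO2 / VO2 = 2.544 / 4.024 = 0.6322

0.6322


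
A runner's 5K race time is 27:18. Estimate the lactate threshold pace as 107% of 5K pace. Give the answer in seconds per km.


Total race time = 27*60 + 18 = 1638 seconds
5K pace = 1638 / 5 = 327.6 sec/km
LT pace = 327.6 * 1.07 = 350.53 sec/km

350.53 s/km


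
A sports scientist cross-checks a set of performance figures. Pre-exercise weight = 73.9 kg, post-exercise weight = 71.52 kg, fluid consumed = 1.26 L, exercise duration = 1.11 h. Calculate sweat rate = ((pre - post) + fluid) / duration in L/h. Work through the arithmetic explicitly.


Weight loss = 73.9 - 71.52 = 2.38 kg (approx L)
Total sweat = 2.38 + 1.26 = 3.64 L
Sweat rate = 3.64 / 1.11 = 3.279 L/h

3.279 L/h


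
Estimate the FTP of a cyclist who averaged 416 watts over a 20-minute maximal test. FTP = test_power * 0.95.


FTP = 416 * 0.95 = 395.2 W

395.2 W


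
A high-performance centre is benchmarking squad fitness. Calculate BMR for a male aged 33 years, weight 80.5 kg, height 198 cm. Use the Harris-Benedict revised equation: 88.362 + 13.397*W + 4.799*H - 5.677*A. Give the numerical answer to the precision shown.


Substituting values:
W term = 13.397 * 80.5 = 1078.4585
H term = 4.799 * 198 = 950.202
A term = 5.677 * 33 = 187.341
BMR = 1929.68 kcal/day

1929.68 kcal/day


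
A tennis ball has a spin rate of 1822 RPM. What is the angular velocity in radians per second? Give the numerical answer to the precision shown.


Convert RPM to rad/s: multiply by 2*pi and divide by 60
omega = 1822 * 2 * pi / 60
= 190.799 rad/s

190.799 rad/s


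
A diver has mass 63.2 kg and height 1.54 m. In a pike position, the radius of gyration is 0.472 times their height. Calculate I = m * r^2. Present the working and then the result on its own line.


r = 0.472 * 1.54 = 0.72688 m
I = m * r^2 = 63.2 * 0.528355 = 33.392 kg*m^2

33.392 kg*m^2


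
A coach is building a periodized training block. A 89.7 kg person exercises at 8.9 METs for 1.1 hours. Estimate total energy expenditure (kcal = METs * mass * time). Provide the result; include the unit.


Energy = METs * mass(kg) * time(h)
= 8.9 * 89.7 * 1.1
= 878.16 kcal

878.16 kcal


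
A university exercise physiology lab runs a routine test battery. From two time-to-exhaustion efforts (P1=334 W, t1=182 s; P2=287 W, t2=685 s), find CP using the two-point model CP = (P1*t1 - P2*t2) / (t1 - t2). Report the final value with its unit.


Work in trial 1 = 60788 J
Work in trial 2 = 196595 J
Delta work = -135807 J
Delta time = -503 s
CP = -135807 / -503 = 269.99 W

269.99 W


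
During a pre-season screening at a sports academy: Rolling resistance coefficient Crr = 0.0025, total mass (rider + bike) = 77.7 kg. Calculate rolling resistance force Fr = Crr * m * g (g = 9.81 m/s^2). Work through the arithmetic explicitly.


Fr = Crr * m * g
= 0.0025 * 77.7 * 9.81
= 1.906 N

1.906 N


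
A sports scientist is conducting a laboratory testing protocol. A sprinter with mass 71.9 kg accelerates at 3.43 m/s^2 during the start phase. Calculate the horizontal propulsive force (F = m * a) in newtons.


F = m * a
= 71.9 * 3.43
= 246.62 N

246.62 N


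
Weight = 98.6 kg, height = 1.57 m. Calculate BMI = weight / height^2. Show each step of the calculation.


height^2 = 1.57^2 = 2.4649
BMI = 98.6 / 2.4649 = 40.0 kg/m^2

40.0 kg/m^2


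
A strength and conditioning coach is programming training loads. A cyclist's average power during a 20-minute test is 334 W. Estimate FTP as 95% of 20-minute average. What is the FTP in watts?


FTP = 20-min power * 0.95
= 334 * 0.95
= 317.3 W

317.3 W


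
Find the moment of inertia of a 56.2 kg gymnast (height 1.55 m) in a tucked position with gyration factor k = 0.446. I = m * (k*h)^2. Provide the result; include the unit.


Radius of gyration = 0.446 * 1.55 = 0.6913 m
I = 56.2 * 0.6913^2
= 56.2 * 0.477896
= 26.858 kg*m^2

26.858 kg*m^2


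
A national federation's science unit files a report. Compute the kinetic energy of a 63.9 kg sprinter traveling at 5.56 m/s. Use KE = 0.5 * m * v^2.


Velocity squared = 30.9136
KE = 0.5 * 63.9 * 30.9136 = 987.69 J

987.69 J


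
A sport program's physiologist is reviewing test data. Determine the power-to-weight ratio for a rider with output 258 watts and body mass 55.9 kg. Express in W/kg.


P/W = 258 / 55.9 = 4.615 W/kg

4.615 W/kg


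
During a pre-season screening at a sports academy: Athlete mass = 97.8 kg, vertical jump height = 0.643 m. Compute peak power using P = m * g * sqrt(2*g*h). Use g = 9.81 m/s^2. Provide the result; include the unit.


sqrt(2 * 9.81 * 0.643) = sqrt(12.61566) = 3.551853 m/s
P = 97.8 * 9.81 * 3.551853
= 3407.71 W

3407.71 W


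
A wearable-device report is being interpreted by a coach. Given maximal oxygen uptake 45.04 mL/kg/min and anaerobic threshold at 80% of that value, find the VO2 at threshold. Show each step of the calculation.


Percentage as decimal = 0.8
VO2 at AT = 45.04 * 0.8 = 36.03 mL/kg/min

36.03 mL/kg/min


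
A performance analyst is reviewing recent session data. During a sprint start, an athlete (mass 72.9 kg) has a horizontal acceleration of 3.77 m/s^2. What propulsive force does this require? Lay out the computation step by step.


Propulsive force = mass * acceleration
= 72.9 kg * 3.77 m/s^2
= 274.83 N

274.83 N


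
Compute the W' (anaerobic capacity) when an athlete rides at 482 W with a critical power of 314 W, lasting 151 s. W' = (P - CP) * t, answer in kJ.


Above-CP power = 168 W
Duration = 151 s
W' = 168 * 151 = 25368 J
Convert: 25368 / 1000 = 25.368 kJ

25.368 kJ


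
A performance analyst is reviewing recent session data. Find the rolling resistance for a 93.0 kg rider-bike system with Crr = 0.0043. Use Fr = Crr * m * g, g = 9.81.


m * g = 93.0 * 9.81 = 912.33 N
Fr = 0.0043 * 912.33 = 3.923 N

3.923 N


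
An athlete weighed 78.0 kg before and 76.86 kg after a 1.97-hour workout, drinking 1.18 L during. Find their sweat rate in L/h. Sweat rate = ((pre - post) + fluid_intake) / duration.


Body mass change = 1.14 kg
Total sweat loss = 1.14 + 1.18 = 2.32 L
Rate = 2.32 / 1.97 = 1.178 L/h

1.178 L/h


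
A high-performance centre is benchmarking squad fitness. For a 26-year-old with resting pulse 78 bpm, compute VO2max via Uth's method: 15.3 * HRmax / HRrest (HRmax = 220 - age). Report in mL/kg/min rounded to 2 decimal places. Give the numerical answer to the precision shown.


Step 1: HRmax = 220 - 26 = 194 bpm
Step 2: Ratio = 194 / 78 = 2.4872
Step 3: VO2max = 15.3 * 2.4872 = 38.05 mL/kg/min

38.05 mL/kg/min


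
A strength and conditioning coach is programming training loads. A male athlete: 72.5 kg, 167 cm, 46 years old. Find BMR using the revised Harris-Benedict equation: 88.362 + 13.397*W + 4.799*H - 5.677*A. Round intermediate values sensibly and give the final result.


Intercept = 88.362
Weight contribution = 13.397 * 72.5 = 971.2825
Height contribution = 4.799 * 167 = 801.433
Age contribution = 5.677 * 46 = 261.142
BMR = 88.362 + 971.2825 + 801.433 - 261.142
= 1599.94 kcal/day

1599.94 kcal/day


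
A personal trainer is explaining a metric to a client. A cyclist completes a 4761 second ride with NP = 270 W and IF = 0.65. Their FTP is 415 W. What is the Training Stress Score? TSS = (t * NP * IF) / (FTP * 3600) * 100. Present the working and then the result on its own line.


t * NP * IF = 4761 * 270 * 0.65 = 835555.5
FTP * 3600 = 1494000
TSS = (835555.5 / 1494000) * 100 = 55.93

55.93 TSS


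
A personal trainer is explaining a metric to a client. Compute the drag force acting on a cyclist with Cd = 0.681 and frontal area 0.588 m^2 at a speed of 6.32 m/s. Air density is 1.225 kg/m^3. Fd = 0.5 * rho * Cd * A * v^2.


Step 1: v^2 = 39.9424
Step 2: Fd = 0.5 * 1.225 * 0.681 * 0.588 * 39.9424
= 9.796 N

9.796 N


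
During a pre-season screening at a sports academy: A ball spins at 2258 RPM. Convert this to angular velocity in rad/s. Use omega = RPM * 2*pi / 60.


omega = 2258 * 2 * pi / 60
= 2258 * 6.28318531 / 60
= 14187.432 / 60
= 236.457 rad/s

236.457 rad/s


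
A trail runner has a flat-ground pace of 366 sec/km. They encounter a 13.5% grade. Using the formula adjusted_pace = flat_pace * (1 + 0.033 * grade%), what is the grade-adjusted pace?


Grade factor = 1 + 0.033 * 13.5 = 1.4455
Adjusted = 366 * 1.4455 = 529.05 sec/km

529.05 s/km


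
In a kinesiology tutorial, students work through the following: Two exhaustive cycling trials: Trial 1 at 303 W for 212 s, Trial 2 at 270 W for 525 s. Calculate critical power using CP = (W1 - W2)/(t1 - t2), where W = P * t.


W1 = 303 * 212 = 64236 J
W2 = 270 * 525 = 141750 J
CP = (64236 - 141750) / (212 - 525)
= -77514 / -313
= 247.65 W

247.65 W


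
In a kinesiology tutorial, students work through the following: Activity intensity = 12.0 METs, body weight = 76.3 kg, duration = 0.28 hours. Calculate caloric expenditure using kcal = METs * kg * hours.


kcal = 12.0 * 76.3 * 0.28
= 915.6 * 0.28
= 256.37 kcal

256.37 kcal


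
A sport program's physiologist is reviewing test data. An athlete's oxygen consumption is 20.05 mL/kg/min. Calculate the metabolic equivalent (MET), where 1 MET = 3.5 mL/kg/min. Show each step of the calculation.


MET = VO2 / 3.5
= 20.05 / 3.5
= 5.73 METs

5.73 METs


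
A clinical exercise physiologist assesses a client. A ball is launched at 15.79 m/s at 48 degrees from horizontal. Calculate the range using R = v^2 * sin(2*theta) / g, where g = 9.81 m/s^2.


sin(2 * 48) = sin(96) = 0.994522
v^2 = 15.79^2 = 249.3241
R = 249.3241 * 0.994522 / 9.81
= 25.276 m

25.276 m


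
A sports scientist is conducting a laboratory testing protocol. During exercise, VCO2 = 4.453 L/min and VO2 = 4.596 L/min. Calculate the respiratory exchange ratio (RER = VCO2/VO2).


RER = VCO2 / VO2
= 4.453 / 4.596
= 0.9689

0.9689


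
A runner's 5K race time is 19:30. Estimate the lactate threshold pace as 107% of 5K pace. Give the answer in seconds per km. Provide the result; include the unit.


Total race time = 19*60 + 30 = 1170 seconds
5K pace = 1170 / 5 = 234.0 sec/km
LT pace = 234.0 * 1.07 = 250.38 sec/km

250.38 s/km


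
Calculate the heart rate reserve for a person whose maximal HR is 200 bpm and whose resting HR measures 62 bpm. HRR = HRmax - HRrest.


HRmax = 200 bpm
HRrest = 62 bpm
HRR = 200 - 62 = 138 bpm

138 bpm


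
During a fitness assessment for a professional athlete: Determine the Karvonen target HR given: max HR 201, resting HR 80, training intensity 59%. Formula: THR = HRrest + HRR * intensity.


HRR = HRmax - HRrest = 201 - 80 = 121
THR = 80 + 121 * 0.59
= 151.39 bpm

151.39 bpm


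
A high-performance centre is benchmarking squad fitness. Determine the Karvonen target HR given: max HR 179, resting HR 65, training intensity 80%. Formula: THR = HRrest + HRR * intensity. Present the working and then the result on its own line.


HRR = HRmax - HRrest = 179 - 65 = 114
THR = 65 + 114 * 0.8
= 156.2 bpm

156.2 bpm


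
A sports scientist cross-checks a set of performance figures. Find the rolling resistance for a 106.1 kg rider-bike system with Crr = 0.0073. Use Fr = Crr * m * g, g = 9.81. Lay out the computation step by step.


m * g = 106.1 * 9.81 = 1040.841 N
Fr = 0.0073 * 1040.841 = 7.598 N

7.598 N


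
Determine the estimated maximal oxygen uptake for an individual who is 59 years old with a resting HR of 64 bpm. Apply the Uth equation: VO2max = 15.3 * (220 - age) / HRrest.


HRmax = 220 - 59 = 161
VO2max = 15.3 * (161 / 64)
= 15.3 * 2.5156
= 38.49 mL/kg/min

38.49 mL/kg/min


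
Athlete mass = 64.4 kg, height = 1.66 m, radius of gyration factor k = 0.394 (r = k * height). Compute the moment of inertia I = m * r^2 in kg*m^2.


r = k * height = 0.394 * 1.66 = 0.65404 m
r^2 = 0.65404^2 = 0.427768
I = 64.4 * 0.427768 = 27.548 kg*m^2

27.548 kg*m^2


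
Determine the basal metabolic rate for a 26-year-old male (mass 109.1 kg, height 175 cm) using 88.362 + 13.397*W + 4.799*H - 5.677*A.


BMR = 88.362 + 13.397*109.1 + 4.799*175 - 5.677*26
= 2242.2 kcal/day

2242.2 kcal/day


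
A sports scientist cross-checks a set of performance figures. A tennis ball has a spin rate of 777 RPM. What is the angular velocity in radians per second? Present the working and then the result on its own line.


Convert RPM to rad/s: multiply by 2*pi and divide by 60
omega = 777 * 2 * pi / 60
= 81.367 rad/s

81.367 rad/s


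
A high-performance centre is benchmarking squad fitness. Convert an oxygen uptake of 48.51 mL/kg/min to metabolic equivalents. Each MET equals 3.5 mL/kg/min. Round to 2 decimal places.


One MET = 3.5 mL/kg/min
Number of METs = 48.51 / 3.5
= 13.86 METs

13.86 METs


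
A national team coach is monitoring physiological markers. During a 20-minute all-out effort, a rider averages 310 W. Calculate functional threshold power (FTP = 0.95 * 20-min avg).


FTP = 0.95 * 310
= 294.5 W

294.5 W


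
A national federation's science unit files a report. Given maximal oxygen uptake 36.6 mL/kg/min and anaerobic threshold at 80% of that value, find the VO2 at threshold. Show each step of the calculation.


Percentage as decimal = 0.8
VO2 at AT = 36.6 * 0.8 = 29.28 mL/kg/min

29.28 mL/kg/min
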